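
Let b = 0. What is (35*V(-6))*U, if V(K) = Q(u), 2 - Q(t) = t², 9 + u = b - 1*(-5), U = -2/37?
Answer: 980/37 ≈ 26.486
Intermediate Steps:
U = -2/37 (U = -2*1/37 = -2/37 ≈ -0.054054)
u = -4 (u = -9 + (0 - 1*(-5)) = -9 + (0 + 5) = -9 + 5 = -4)
Q(t) = 2 - t²
V(K) = -14 (V(K) = 2 - 1*(-4)² = 2 - 1*16 = 2 - 16 = -14)
(35*V(-6))*U = (35*(-14))*(-2/37) = -490*(-2/37) = 980/37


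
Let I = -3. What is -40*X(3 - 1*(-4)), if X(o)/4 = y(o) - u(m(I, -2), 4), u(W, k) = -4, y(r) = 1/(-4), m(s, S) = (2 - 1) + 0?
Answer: -600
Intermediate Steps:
m(s, S) = 1 (m(s, S) = 1 + 0 = 1)
y(r) = -1/4
X(o) = 15 (X(o) = 4*(-1/4 - 1*(-4)) = 4*(-1/4 + 4) = 4*(15/4) = 15)
-40*X(3 - 1*(-4)) = -40*15 = -600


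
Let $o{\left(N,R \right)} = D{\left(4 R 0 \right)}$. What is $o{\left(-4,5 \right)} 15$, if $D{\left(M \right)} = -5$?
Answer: $-75$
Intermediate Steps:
$o{\left(N,R \right)} = -5$
$o{\left(-4,5 \right)} 15 = \left(-5\right) 15 = -75$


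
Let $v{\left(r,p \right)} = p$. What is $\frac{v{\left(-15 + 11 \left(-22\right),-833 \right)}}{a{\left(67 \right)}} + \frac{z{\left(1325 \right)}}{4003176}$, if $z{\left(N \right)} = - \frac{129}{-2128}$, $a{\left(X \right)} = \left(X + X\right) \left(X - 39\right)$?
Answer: $- \frac{42238841487}{190252273792} \approx -0.22201$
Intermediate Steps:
$a{\left(X \right)} = 2 X \left(-39 + X\right)$
$z{\left(N \right)} = \frac{129}{2128}$ ($z{\left(N \right)} = \left(-129\right) \left(- \frac{1}{2128}\right) = \frac{129}{2128}$)
$\frac{v{\left(-15 + 11 \left(-22\right),-833 \right)}}{a{\left(67 \right)}} + \frac{z{\left(1325 \right)}}{4003176} = - \frac{833}{2 \cdot 67 \left(-39 + 67\right)} + \frac{129}{2128 \cdot 4003176} = - \frac{833}{2 \cdot 67 \cdot 28} + \frac{129}{2128} \cdot \frac{1}{4003176} = - \frac{833}{3752} + \frac{43}{2839586176} = \left(-833\right) \frac{1}{3752} + \frac{43}{2839586176} = - \frac{119}{536} + \frac{43}{2839586176} = - \frac{42238841487}{190252273792}$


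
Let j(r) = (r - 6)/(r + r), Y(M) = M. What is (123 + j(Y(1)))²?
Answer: 58081/4 ≈ 14520.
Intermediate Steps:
j(r) = (-6 + r)/(2*r) (j(r) = (-6 + r)/((2*r)) = (-6 + r)*(1/(2*r)) = (-6 + r)/(2*r))
(123 + j(Y(1)))² = (123 + (½)*(-6 + 1)/1)² = (123 + (½)*1*(-5))² = (123 - 5/2)² = (241/2)² = 58081/4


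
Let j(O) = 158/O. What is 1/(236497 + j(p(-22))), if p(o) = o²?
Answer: 242/57232353 ≈ 4.2284e-6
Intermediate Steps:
1/(236497 + j(p(-22))) = 1/(236497 + 158/((-22)²)) = 1/(236497 + 158/484) = 1/(236497 + 158*(1/484)) = 1/(236497 + 79/242) = 1/(57232353/242) = 242/57232353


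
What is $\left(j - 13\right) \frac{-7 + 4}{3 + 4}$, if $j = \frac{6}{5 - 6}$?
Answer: $\frac{57}{7} \approx 8.1429$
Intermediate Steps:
$j = -6$ ($j = \frac{6}{-1} = 6 \left(-1\right) = -6$)
$\left(j - 13\right) \frac{-7 + 4}{3 + 4} = \left(-6 - 13\right) \frac{-7 + 4}{3 + 4} = - 19 \left(- \frac{3}{7}\right) = - 19 \left(\left(-3\right) \frac{1}{7}\right) = \left(-19\right) \left(- \frac{3}{7}\right) = \frac{57}{7}$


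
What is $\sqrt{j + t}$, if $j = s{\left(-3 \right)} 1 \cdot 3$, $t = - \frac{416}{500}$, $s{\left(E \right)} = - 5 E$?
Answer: $\frac{\sqrt{27605}}{25} \approx 6.6459$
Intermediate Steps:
$t = - \frac{104}{125}$ ($t = \left(-416\right) \frac{1}{500} = - \frac{104}{125} \approx -0.832$)
$j = 45$ ($j = \left(-5\right) \left(-3\right) 1 \cdot 3 = 15 \cdot 1 \cdot 3 = 15 \cdot 3 = 45$)
$\sqrt{j + t} = \sqrt{45 - \frac{104}{125}} = \sqrt{\frac{5521}{125}} = \frac{\sqrt{27605}}{25}$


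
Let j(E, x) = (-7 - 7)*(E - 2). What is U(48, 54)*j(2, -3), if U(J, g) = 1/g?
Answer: 0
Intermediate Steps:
j(E, x) = 28 - 14*E (j(E, x) = -14*(-2 + E) = 28 - 14*E)
U(48, 54)*j(2, -3) = (28 - 14*2)/54 = (28 - 28)/54 = (1/54)*0 = 0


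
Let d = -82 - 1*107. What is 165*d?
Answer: -31185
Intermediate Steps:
d = -189 (d = -82 - 107 = -189)
165*d = 165*(-189) = -31185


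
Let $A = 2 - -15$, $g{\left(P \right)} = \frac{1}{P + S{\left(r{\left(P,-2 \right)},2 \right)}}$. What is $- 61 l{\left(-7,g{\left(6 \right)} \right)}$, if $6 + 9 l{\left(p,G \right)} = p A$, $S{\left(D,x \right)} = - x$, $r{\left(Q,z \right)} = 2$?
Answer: $\frac{7625}{9} \approx 847.22$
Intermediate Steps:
$g{\left(P \right)} = \frac{1}{-2 + P}$ ($g{\left(P \right)} = \frac{1}{P - 2} = \frac{1}{-2 + P}$)
$A = 17$ ($A = 2 + 15 = 17$)
$l{\left(p,G \right)} = - \frac{2}{3} + \frac{17 p}{9}$ ($l{\left(p,G \right)} = - \frac{2}{3} + \frac{p 17}{9} = - \frac{2}{3} + \frac{17 p}{9}$)
$- 61 l{\left(-7,g{\left(6 \right)} \right)} = - 61 \left(- \frac{2}{3} + \frac{17}{9} \left(-7\right)\right) = - 61 \left(- \frac{2}{3} - \frac{119}{9}\right) = \left(-61\right) \left(- \frac{125}{9}\right) = \frac{7625}{9}$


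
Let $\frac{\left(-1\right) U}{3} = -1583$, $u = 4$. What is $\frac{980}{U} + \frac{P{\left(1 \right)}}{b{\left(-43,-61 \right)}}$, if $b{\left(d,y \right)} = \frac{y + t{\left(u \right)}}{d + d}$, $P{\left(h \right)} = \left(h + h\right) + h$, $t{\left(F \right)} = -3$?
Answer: $\frac{643981}{151968} \approx 4.2376$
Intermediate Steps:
$P{\left(h \right)} = 3 h$ ($P{\left(h \right)} = 2 h + h = 3 h$)
$U = 4749$ ($U = \left(-3\right) \left(-1583\right) = 4749$)
$b{\left(d,y \right)} = \frac{-3 + y}{2 d}$ ($b{\left(d,y \right)} = \frac{y - 3}{d + d} = \frac{-3 + y}{2 d}$)
$\frac{980}{U} + \frac{P{\left(1 \right)}}{b{\left(-43,-61 \right)}} = \frac{980}{4749} + \frac{3 \cdot 1}{\frac{1}{2} \frac{1}{-43} \left(-3 - 61\right)} = 980 \cdot \frac{1}{4749} + \frac{3}{\frac{1}{2} \left(- \frac{1}{43}\right) \left(-64\right)} = \frac{980}{4749} + \frac{3}{\frac{32}{43}} = \frac{980}{4749} + 3 \cdot \frac{43}{32} = \frac{980}{4749} + \frac{129}{32} = \frac{643981}{151968}$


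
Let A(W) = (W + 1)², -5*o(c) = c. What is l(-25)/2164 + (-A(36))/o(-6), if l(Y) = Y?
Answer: -7406365/6492 ≈ -1140.8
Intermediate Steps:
o(c) = -c/5
A(W) = (1 + W)²
l(-25)/2164 + (-A(36))/o(-6) = -25/2164 + (-(1 + 36)²)/((-⅕*(-6))) = -25*1/2164 + (-1*37²)/(6/5) = -25/2164 - 1*1369*(⅚) = -25/2164 - 1369*⅚ = -25/2164 - 6845/6 = -7406365/6492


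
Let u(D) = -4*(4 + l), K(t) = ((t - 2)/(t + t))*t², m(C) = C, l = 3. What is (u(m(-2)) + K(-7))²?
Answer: 49/4 ≈ 12.250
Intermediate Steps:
K(t) = t*(-2 + t)/2 (K(t) = ((-2 + t)/((2*t)))*t² = ((-2 + t)*(1/(2*t)))*t² = ((-2 + t)/(2*t))*t² = t*(-2 + t)/2)
u(D) = -28 (u(D) = -4*(4 + 3) = -4*7 = -28)
(u(m(-2)) + K(-7))² = (-28 + (½)*(-7)*(-2 - 7))² = (-28 + (½)*(-7)*(-9))² = (-28 + 63/2)² = (7/2)² = 49/4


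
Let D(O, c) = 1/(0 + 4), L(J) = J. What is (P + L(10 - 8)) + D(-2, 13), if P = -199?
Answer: -787/4 ≈ -196.75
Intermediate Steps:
D(O, c) = 1/4
(P + L(10 - 8)) + D(-2, 13) = (-199 + (10 - 8)) + 1/4 = (-199 + 2) + 1/4 = -197 + 1/4 = -787/4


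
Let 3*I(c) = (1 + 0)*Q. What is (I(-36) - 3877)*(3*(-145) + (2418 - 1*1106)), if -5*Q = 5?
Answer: -10201264/3 ≈ -3.4004e+6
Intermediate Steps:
Q = -1 (Q = -⅕*5 = -1)
I(c) = -⅓ (I(c) = ((1 + 0)*(-1))/3 = (1*(-1))/3 = (⅓)*(-1) = -⅓)
(I(-36) - 3877)*(3*(-145) + (2418 - 1*1106)) = (-⅓ - 3877)*(3*(-145) + (2418 - 1*1106)) = -11632*(-435 + (2418 - 1106))/3 = -11632*(-435 + 1312)/3 = -11632/3*877 = -10201264/3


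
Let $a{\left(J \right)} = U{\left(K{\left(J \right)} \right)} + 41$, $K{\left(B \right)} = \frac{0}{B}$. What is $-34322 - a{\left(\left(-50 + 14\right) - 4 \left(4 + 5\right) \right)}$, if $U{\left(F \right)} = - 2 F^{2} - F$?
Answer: $-34363$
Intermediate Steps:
$K{\left(B \right)} = 0$
$U{\left(F \right)} = - F - 2 F^{2}$
$a{\left(J \right)} = 41$ ($a{\left(J \right)} = \left(-1\right) 0 \left(1 + 2 \cdot 0\right) + 41 = \left(-1\right) 0 \left(1 + 0\right) + 41 = \left(-1\right) 0 \cdot 1 + 41 = 0 + 41 = 41$)
$-34322 - a{\left(\left(-50 + 14\right) - 4 \left(4 + 5\right) \right)} = -34322 - 41 = -34363$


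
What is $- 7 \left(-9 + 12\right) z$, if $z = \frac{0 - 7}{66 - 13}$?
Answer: $\frac{147}{53} \approx 2.7736$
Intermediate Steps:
$z = - \frac{7}{53} \approx -0.13208$
$- 7 \left(-9 + 12\right) z = - 7 \left(-9 + 12\right) \left(- \frac{7}{53}\right) = \left(-7\right) 3 \left(- \frac{7}{53}\right) = \left(-21\right) \left(- \frac{7}{53}\right) = \frac{147}{53}$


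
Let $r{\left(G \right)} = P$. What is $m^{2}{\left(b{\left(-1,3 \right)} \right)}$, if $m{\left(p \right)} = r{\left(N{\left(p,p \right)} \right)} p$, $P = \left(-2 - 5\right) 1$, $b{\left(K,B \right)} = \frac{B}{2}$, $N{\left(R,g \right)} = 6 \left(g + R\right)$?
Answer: $\frac{441}{4} \approx 110.25$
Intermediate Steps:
$N{\left(R,g \right)} = 6 R + 6 g$ ($N{\left(R,g \right)} = 6 \left(R + g\right) = 6 R + 6 g$)
$b{\left(K,B \right)} = \frac{B}{2}$ ($b{\left(K,B \right)} = B \frac{1}{2} = \frac{B}{2}$)
$P = -7$ ($P = \left(-7\right) 1 = -7$)
$r{\left(G \right)} = -7$
$m{\left(p \right)} = - 7 p$
$m^{2}{\left(b{\left(-1,3 \right)} \right)} = \left(- 7 \cdot \frac{1}{2} \cdot 3\right)^{2} = \left(\left(-7\right) \frac{3}{2}\right)^{2} = \left(- \frac{21}{2}\right)^{2} = \frac{441}{4}$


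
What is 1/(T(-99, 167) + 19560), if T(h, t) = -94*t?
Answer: 1/3862 ≈ 0.00025893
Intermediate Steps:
1/(T(-99, 167) + 19560) = 1/(-94*167 + 19560) = 1/(-15698 + 19560) = 1/3862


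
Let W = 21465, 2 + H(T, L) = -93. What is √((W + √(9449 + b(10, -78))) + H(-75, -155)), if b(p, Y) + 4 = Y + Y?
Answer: √(21370 + √9289) ≈ 146.51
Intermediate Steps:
H(T, L) = -95 (H(T, L) = -2 - 93 = -95)
b(p, Y) = -4 + 2*Y (b(p, Y) = -4 + (Y + Y) = -4 + 2*Y)
√((W + √(9449 + b(10, -78))) + H(-75, -155)) = √((21465 + √(9449 + (-4 + 2*(-78)))) - 95) = √((21465 + √(9449 + (-4 - 156))) - 95) = √((21465 + √(9449 - 160)) - 95) = √((21465 + √9289) - 95) = √(21370 + √9289)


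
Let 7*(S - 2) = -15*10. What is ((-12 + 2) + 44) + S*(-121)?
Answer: 16694/7 ≈ 2384.9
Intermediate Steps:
S = -136/7 (S = 2 + (-15*10)/7 = 2 + (1/7)*(-150) = 2 - 150/7 = -136/7 ≈ -19.429)
((-12 + 2) + 44) + S*(-121) = ((-12 + 2) + 44) - 136/7*(-121) = (-10 + 44) + 16456/7 = 34 + 16456/7 = 16694/7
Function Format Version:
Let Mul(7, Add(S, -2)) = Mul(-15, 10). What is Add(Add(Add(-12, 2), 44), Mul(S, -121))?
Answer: Rational(16694, 7) ≈ 2384.9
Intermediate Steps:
S = Rational(-136, 7) (S = Add(2, Mul(Rational(1, 7), Mul(-15, 10))) = Add(2, Mul(Rational(1, 7), -150)) = Add(2, Rational(-150, 7)) = Rational(-136, 7) ≈ -19.429)
Add(Add(Add(-12, 2), 44), Mul(S, -121)) = Add(Add(Add(-12, 2), 44), Mul(Rational(-136, 7), -121)) = Add(Add(-10, 44), Rational(16456, 7)) = Add(34, Rational(16456, 7)) = Rational(16694, 7)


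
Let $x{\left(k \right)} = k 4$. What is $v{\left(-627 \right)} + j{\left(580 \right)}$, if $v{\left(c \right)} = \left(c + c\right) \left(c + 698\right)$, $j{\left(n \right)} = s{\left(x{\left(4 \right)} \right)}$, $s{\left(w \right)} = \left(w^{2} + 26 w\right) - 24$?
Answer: $-88386$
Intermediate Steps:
$x{\left(k \right)} = 4 k$
$s{\left(w \right)} = -24 + w^{2} + 26 w$
$j{\left(n \right)} = 648$ ($j{\left(n \right)} = -24 + \left(4 \cdot 4\right)^{2} + 26 \cdot 4 \cdot 4 = -24 + 16^{2} + 26 \cdot 16 = -24 + 256 + 416 = 648$)
$v{\left(c \right)} = 2 c \left(698 + c\right)$
$v{\left(-627 \right)} + j{\left(580 \right)} = 2 \left(-627\right) \left(698 - 627\right) + 648 = 2 \left(-627\right) 71 + 648 = -89034 + 648 = -88386$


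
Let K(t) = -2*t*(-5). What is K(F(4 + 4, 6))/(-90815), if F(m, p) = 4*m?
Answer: -64/18163 ≈ -0.0035236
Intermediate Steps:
K(t) = 10*t
K(F(4 + 4, 6))/(-90815) = (10*(4*(4 + 4)))/(-90815) = (10*(4*8))*(-1/90815) = (10*32)*(-1/90815) = 320*(-1/90815) = -64/18163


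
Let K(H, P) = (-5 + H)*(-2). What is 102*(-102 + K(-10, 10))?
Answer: -7344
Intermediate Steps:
K(H, P) = 10 - 2*H
102*(-102 + K(-10, 10)) = 102*(-102 + (10 - 2*(-10))) = 102*(-102 + (10 + 20)) = 102*(-102 + 30) = 102*(-72) = -7344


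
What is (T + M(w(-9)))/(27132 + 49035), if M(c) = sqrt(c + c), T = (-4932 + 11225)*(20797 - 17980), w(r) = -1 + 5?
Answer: 9077/39 + 2*sqrt(2)/76167 ≈ 232.74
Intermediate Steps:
w(r) = 4
T = 17727381 (T = 6293*2817 = 17727381)
M(c) = sqrt(2)*sqrt(c) (M(c) = sqrt(2*c) = sqrt(2)*sqrt(c))
(T + M(w(-9)))/(27132 + 49035) = (17727381 + sqrt(2)*sqrt(4))/(27132 + 49035) = (17727381 + sqrt(2)*2)/76167 = (17727381 + 2*sqrt(2))*(1/76167) = 9077/39 + 2*sqrt(2)/76167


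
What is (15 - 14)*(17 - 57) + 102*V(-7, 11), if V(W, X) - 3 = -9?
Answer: -652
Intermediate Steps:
V(W, X) = -6 (V(W, X) = 3 - 9 = -6)
(15 - 14)*(17 - 57) + 102*V(-7, 11) = (15 - 14)*(17 - 57) + 102*(-6) = 1*(-40) - 612 = -40 - 612 = -652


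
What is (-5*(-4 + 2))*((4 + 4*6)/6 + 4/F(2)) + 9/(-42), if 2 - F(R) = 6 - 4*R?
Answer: 2371/42 ≈ 56.452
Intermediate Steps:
F(R) = -4 + 4*R (F(R) = 2 - (6 - 4*R) = 2 + (-6 + 4*R) = -4 + 4*R)
(-5*(-4 + 2))*((4 + 4*6)/6 + 4/F(2)) + 9/(-42) = (-5*(-4 + 2))*((4 + 4*6)/6 + 4/(-4 + 4*2)) + 9/(-42) = (-5*(-2))*((4 + 24)*(1/6) + 4/(-4 + 8)) + 9*(-1/42) = 10*(28*(1/6) + 4/4) - 3/14 = 10*(14/3 + 4*(1/4)) - 3/14 = 10*(14/3 + 1) - 3/14 = 10*(17/3) - 3/14 = 170/3 - 3/14 = 2371/42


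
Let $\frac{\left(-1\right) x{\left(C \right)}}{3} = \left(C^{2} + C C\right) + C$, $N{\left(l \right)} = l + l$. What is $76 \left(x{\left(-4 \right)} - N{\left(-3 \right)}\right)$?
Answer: $-5928$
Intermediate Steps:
$N{\left(l \right)} = 2 l$
$x{\left(C \right)} = - 6 C^{2} - 3 C$ ($x{\left(C \right)} = - 3 \left(\left(C^{2} + C C\right) + C\right) = - 3 \left(\left(C^{2} + C^{2}\right) + C\right) = - 3 \left(2 C^{2} + C\right) = - 3 \left(C + 2 C^{2}\right) = - 6 C^{2} - 3 C$)
$76 \left(x{\left(-4 \right)} - N{\left(-3 \right)}\right) = 76 \left(\left(-3\right) \left(-4\right) \left(1 + 2 \left(-4\right)\right) - 2 \left(-3\right)\right) = 76 \left(\left(-3\right) \left(-4\right) \left(1 - 8\right) - -6\right) = 76 \left(\left(-3\right) \left(-4\right) \left(-7\right) + 6\right) = 76 \left(-84 + 6\right) = 76 \left(-78\right) = -5928$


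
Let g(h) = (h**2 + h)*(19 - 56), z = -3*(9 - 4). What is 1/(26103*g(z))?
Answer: -1/202820310 ≈ -4.9305e-9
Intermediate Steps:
z = -15 (z = -3*5 = -15)
g(h) = -37*h - 37*h**2 (g(h) = (h + h**2)*(-37) = -37*h - 37*h**2)
1/(26103*g(z)) = 1/(26103*((-37*(-15)*(1 - 15)))) = 1/(26103*((-37*(-15)*(-14)))) = (1/26103)/(-7770) = (1/26103)*(-1/7770) = -1/202820310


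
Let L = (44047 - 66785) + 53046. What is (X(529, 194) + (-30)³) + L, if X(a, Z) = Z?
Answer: 3502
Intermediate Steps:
L = 30308 (L = -22738 + 53046 = 30308)
(X(529, 194) + (-30)³) + L = (194 + (-30)³) + 30308 = (194 - 27000) + 30308 = -26806 + 30308 = 3502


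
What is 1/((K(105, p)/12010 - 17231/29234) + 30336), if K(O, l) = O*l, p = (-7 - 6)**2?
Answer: 17555017/532564586363 ≈ 3.2963e-5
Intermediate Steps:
p = 169 (p = (-13)**2 = 169)
1/((K(105, p)/12010 - 17231/29234) + 30336) = 1/(((105*169)/12010 - 17231/29234) + 30336) = 1/((17745*(1/12010) - 17231*1/29234) + 30336) = 1/((3549/2402 - 17231/29234) + 30336) = 1/(15590651/17555017 + 30336) = 1/(532564586363/17555017) = 17555017/532564586363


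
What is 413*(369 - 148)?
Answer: 91273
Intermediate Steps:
413*(369 - 148) = 413*221 = 91273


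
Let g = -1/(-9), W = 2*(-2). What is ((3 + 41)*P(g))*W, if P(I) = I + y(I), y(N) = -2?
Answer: 2992/9 ≈ 332.44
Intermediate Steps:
W = -4
g = 1/9 (g = -1*(-1/9) = 1/9 ≈ 0.11111)
P(I) = -2 + I (P(I) = I - 2 = -2 + I)
((3 + 41)*P(g))*W = ((3 + 41)*(-2 + 1/9))*(-4) = (44*(-17/9))*(-4) = -748/9*(-4) = 2992/9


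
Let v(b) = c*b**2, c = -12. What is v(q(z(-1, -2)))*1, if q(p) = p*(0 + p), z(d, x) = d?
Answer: -12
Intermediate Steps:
q(p) = p**2 (q(p) = p*p = p**2)
v(b) = -12*b**2
v(q(z(-1, -2)))*1 = -12*((-1)**2)**2*1 = -12*1**2*1 = -12*1*1 = -12*1 = -12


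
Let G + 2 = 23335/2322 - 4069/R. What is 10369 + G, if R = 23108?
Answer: 278394786877/26828388 ≈ 10377.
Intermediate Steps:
G = 211231705/26828388 (G = -2 + (23335/2322 - 4069/23108) = -2 + 264888481/26828388 = 211231705/26828388 ≈ 7.8734)
10369 + G = 10369 + 211231705/26828388 = 278394786877/26828388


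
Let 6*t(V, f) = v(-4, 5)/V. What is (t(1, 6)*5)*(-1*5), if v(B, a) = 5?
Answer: -125/6 ≈ -20.833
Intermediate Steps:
t(V, f) = 5/(6*V) (t(V, f) = (5/V)/6 = 5/(6*V))
(t(1, 6)*5)*(-1*5) = (((⅚)/1)*5)*(-1*5) = (((⅚)*1)*5)*(-5) = ((⅚)*5)*(-5) = (25/6)*(-5) = -125/6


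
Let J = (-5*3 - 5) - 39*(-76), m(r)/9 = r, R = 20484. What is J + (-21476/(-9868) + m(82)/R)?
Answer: 8271332093/2807446 ≈ 2946.2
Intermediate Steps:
m(r) = 9*r
J = 2944 (J = (-15 - 5) + 2964 = -20 + 2964 = 2944)
J + (-21476/(-9868) + m(82)/R) = 2944 + (-21476/(-9868) + (9*82)/20484) = 2944 + (-21476*(-1/9868) + 738*(1/20484)) = 2944 + (5369/2467 + 41/1138) = 2944 + 6211069/2807446 = 8271332093/2807446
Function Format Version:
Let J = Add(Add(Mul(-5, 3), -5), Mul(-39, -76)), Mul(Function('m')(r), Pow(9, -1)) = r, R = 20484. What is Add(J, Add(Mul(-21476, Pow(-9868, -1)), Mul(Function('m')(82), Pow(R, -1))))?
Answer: Rational(8271332093, 2807446) ≈ 2946.2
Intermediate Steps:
Function('m')(r) = Mul(9, r)
J = 2944 (J = Add(Add(-15, -5), 2964) = Add(-20, 2964) = 2944)
Add(J, Add(Mul(-21476, Pow(-9868, -1)), Mul(Function('m')(82), Pow(R, -1)))) = Add(2944, Add(Mul(-21476, Pow(-9868, -1)), Mul(Mul(9, 82), Pow(20484, -1)))) = Add(2944, Add(Mul(-21476, Rational(-1, 9868)), Mul(738, Rational(1, 20484)))) = Add(2944, Add(Rational(5369, 2467), Rational(41, 1138))) = Add(2944, Rational(6211069, 2807446)) = Rational(8271332093, 2807446)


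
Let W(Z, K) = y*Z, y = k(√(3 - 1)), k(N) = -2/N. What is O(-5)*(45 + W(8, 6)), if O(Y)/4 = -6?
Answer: -1080 + 192*√2 ≈ -808.47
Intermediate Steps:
y = -√2 (y = -2/√(3 - 1) = -2*√2/2 = -√2 ≈ -1.4142)
O(Y) = -24 (O(Y) = 4*(-6) = -24)
W(Z, K) = -Z*√2 (W(Z, K) = (-√2)*Z = -Z*√2)
O(-5)*(45 + W(8, 6)) = -24*(45 - 1*8*√2) = -24*(45 - 8*√2) = -1080 + 192*√2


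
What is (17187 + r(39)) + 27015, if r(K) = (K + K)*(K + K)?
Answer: 50286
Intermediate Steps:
r(K) = 4*K² (r(K) = (2*K)*(2*K) = 4*K²)
(17187 + r(39)) + 27015 = (17187 + 4*39²) + 27015 = (17187 + 4*1521) + 27015 = (17187 + 6084) + 27015 = 23271 + 27015 = 50286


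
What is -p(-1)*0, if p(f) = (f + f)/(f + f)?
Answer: 0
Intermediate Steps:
p(f) = 1 (p(f) = (2*f)/((2*f)) = (2*f)*(1/(2*f)) = 1)
-p(-1)*0 = -1*1*0 = -1*0 = 0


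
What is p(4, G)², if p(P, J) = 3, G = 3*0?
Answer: 9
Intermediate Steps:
G = 0
p(4, G)² = 3² = 9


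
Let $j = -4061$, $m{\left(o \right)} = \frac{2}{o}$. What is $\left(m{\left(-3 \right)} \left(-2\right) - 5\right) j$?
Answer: $\frac{44671}{3} \approx 14890.0$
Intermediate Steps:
$\left(m{\left(-3 \right)} \left(-2\right) - 5\right) j = \left(\frac{2}{-3} \left(-2\right) - 5\right) \left(-4061\right) = \left(2 \left(- \frac{1}{3}\right) \left(-2\right) - 5\right) \left(-4061\right) = \left(\left(- \frac{2}{3}\right) \left(-2\right) - 5\right) \left(-4061\right) = \left(\frac{4}{3} - 5\right) \left(-4061\right) = \left(- \frac{11}{3}\right) \left(-4061\right) = \frac{44671}{3}$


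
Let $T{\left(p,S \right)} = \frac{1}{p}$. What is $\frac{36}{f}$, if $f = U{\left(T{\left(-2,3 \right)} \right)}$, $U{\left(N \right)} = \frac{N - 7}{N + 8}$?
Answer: $-36$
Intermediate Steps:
$U{\left(N \right)} = \frac{-7 + N}{8 + N}$
$f = -1$ ($f = \frac{-7 + \frac{1}{-2}}{8 + \frac{1}{-2}} = \frac{-7 - \frac{1}{2}}{8 - \frac{1}{2}} = \frac{1}{\frac{15}{2}} \left(- \frac{15}{2}\right) = \frac{2}{15} \left(- \frac{15}{2}\right) = -1$)
$\frac{36}{f} = \frac{36}{-1} = 36 \left(-1\right) = -36$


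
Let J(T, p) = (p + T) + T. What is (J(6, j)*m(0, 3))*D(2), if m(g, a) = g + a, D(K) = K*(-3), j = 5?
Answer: -306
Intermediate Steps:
D(K) = -3*K
J(T, p) = p + 2*T (J(T, p) = (T + p) + T = p + 2*T)
m(g, a) = a + g
(J(6, j)*m(0, 3))*D(2) = ((5 + 2*6)*(3 + 0))*(-3*2) = ((5 + 12)*3)*(-6) = (17*3)*(-6) = 51*(-6) = -306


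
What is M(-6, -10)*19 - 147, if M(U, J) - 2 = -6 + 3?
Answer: -166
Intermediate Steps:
M(U, J) = -1 (M(U, J) = 2 + (-6 + 3) = 2 - 3 = -1)
M(-6, -10)*19 - 147 = -1*19 - 147 = -19 - 147 = -166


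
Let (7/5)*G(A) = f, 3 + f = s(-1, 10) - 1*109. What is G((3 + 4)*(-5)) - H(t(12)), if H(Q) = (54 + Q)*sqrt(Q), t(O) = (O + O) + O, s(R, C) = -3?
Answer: -4355/7 ≈ -622.14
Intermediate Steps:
t(O) = 3*O (t(O) = 2*O + O = 3*O)
f = -115 (f = -3 + (-3 - 1*109) = -3 + (-3 - 109) = -3 - 112 = -115)
G(A) = -575/7 (G(A) = (5/7)*(-115) = -575/7)
H(Q) = sqrt(Q)*(54 + Q)
G((3 + 4)*(-5)) - H(t(12)) = -575/7 - sqrt(3*12)*(54 + 3*12) = -575/7 - sqrt(36)*(54 + 36) = -575/7 - 6*90 = -575/7 - 1*540 = -575/7 - 540 = -4355/7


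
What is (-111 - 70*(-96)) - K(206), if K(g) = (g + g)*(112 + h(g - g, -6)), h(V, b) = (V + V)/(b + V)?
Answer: -39535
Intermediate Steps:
h(V, b) = 2*V/(V + b) (h(V, b) = (2*V)/(V + b) = 2*V/(V + b))
K(g) = 224*g (K(g) = (g + g)*(112 + 2*(g - g)/((g - g) - 6)) = (2*g)*(112 + 2*0/(0 - 6)) = (2*g)*(112 + 2*0/(-6)) = (2*g)*(112 + 2*0*(-⅙)) = (2*g)*(112 + 0) = (2*g)*112 = 224*g)
(-111 - 70*(-96)) - K(206) = (-111 - 70*(-96)) - 224*206 = (-111 + 6720) - 1*46144 = 6609 - 46144 = -39535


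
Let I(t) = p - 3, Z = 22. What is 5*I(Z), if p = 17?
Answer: 70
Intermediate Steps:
I(t) = 14 (I(t) = 17 - 3 = 14)
5*I(Z) = 5*14 = 70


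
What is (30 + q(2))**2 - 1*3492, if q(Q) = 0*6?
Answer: -2592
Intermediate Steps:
q(Q) = 0
(30 + q(2))**2 - 1*3492 = (30 + 0)**2 - 1*3492 = 30**2 - 3492 = 900 - 3492 = -2592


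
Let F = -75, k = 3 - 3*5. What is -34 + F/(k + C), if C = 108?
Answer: -1113/32 ≈ -34.781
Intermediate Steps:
k = -12 (k = 3 - 15 = -12)
-34 + F/(k + C) = -34 - 75/(-12 + 108) = -34 - 75/96 = -34 + (1/96)*(-75) = -34 - 25/32 = -1113/32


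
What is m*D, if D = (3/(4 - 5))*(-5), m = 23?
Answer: 345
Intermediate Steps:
D = 15 (D = (3/(-1))*(-5) = (3*(-1))*(-5) = -3*(-5) = 15)
m*D = 23*15 = 345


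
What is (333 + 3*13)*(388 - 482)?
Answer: -34968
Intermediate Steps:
(333 + 3*13)*(388 - 482) = (333 + 39)*(-94) = 372*(-94) = -34968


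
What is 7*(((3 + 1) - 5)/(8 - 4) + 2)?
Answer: 49/4 ≈ 12.250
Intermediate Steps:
7*(((3 + 1) - 5)/(8 - 4) + 2) = 7*((4 - 5)/4 + 2) = 7*(-1*¼ + 2) = 7*(-¼ + 2) = 7*(7/4) = 49/4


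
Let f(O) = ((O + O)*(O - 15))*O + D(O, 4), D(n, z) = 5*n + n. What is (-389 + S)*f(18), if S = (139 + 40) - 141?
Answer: -720252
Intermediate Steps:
D(n, z) = 6*n
S = 38 (S = 179 - 141 = 38)
f(O) = 6*O + 2*O**2*(-15 + O) (f(O) = ((O + O)*(O - 15))*O + 6*O = ((2*O)*(-15 + O))*O + 6*O = (2*O*(-15 + O))*O + 6*O = 2*O**2*(-15 + O) + 6*O = 6*O + 2*O**2*(-15 + O))
(-389 + S)*f(18) = (-389 + 38)*(2*18*(3 + 18**2 - 15*18)) = -702*18*(3 + 324 - 270) = -702*18*57 = -351*2052 = -720252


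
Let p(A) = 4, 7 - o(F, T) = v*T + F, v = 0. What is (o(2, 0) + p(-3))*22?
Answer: 198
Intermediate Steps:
o(F, T) = 7 - F (o(F, T) = 7 - (0*T + F) = 7 - (0 + F) = 7 - F)
(o(2, 0) + p(-3))*22 = ((7 - 1*2) + 4)*22 = ((7 - 2) + 4)*22 = (5 + 4)*22 = 9*22 = 198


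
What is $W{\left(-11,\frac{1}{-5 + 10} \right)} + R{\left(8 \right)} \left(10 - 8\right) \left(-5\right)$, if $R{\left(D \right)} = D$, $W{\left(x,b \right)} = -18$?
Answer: $-98$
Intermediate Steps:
$W{\left(-11,\frac{1}{-5 + 10} \right)} + R{\left(8 \right)} \left(10 - 8\right) \left(-5\right) = -18 + 8 \left(10 - 8\right) \left(-5\right) = -18 + 8 \cdot 2 \left(-5\right) = -18 + 8 \left(-10\right) = -18 - 80 = -98$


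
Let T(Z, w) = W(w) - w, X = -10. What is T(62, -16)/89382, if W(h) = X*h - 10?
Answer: 83/44691 ≈ 0.0018572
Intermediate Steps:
W(h) = -10 - 10*h (W(h) = -10*h - 10 = -10 - 10*h)
T(Z, w) = -10 - 11*w (T(Z, w) = (-10 - 10*w) - w = -10 - 11*w)
T(62, -16)/89382 = (-10 - 11*(-16))/89382 = (-10 + 176)*(1/89382) = 166*(1/89382) = 83/44691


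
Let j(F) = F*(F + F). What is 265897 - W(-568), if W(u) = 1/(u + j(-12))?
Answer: 74451161/280 ≈ 2.6590e+5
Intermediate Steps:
j(F) = 2*F**2 (j(F) = F*(2*F) = 2*F**2)
W(u) = 1/(288 + u) (W(u) = 1/(u + 2*(-12)**2) = 1/(u + 2*144) = 1/(u + 288) = 1/(288 + u))
265897 - W(-568) = 265897 - 1/(288 - 568) = 265897 - 1/(-280) = 265897 - 1*(-1/280) = 265897 + 1/280 = 74451161/280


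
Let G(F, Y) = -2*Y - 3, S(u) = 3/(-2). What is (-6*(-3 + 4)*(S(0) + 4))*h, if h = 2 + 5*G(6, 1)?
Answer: 345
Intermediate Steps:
S(u) = -3/2 (S(u) = 3*(-½) = -3/2)
G(F, Y) = -3 - 2*Y
h = -23 (h = 2 + 5*(-3 - 2*1) = 2 + 5*(-3 - 2) = 2 + 5*(-5) = 2 - 25 = -23)
(-6*(-3 + 4)*(S(0) + 4))*h = -6*(-3 + 4)*(-3/2 + 4)*(-23) = -6*5/2*(-23) = -15*(-23) = 345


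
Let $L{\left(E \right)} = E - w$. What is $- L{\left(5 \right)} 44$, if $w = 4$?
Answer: $-44$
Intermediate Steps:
$L{\left(E \right)} = -4 + E$ ($L{\left(E \right)} = E - 4 = -4 + E$)
$- L{\left(5 \right)} 44 = - \left(-4 + 5\right) 44 = - 1 \cdot 44 = \left(-1\right) 44 = -44$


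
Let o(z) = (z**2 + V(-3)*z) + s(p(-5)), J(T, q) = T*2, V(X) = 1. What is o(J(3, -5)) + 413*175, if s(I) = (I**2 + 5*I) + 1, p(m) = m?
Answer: 72318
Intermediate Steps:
s(I) = 1 + I**2 + 5*I
J(T, q) = 2*T
o(z) = 1 + z + z**2 (o(z) = (z**2 + 1*z) + (1 + (-5)**2 + 5*(-5)) = (z**2 + z) + (1 + 25 - 25) = (z + z**2) + 1 = 1 + z + z**2)
o(J(3, -5)) + 413*175 = (1 + 2*3 + (2*3)**2) + 413*175 = (1 + 6 + 6**2) + 72275 = (1 + 6 + 36) + 72275 = 43 + 72275 = 72318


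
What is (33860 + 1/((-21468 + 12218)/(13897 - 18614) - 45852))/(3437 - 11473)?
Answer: -7323059102523/1737982958824 ≈ -4.2135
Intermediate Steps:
(33860 + 1/((-21468 + 12218)/(13897 - 18614) - 45852))/(3437 - 11473) = (33860 + 1/(-9250/(-4717) - 45852))/(-8036) = (33860 + 1/(-9250*(-1/4717) - 45852))*(-1/8036) = (33860 + 1/(9250/4717 - 45852))*(-1/8036) = (33860 + 1/(-216274634/4717))*(-1/8036) = (33860 - 4717/216274634)*(-1/8036) = (7323059102523/216274634)*(-1/8036) = -7323059102523/1737982958824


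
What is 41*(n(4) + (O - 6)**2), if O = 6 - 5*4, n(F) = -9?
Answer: 16031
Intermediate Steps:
O = -14 (O = 6 - 20 = -14)
41*(n(4) + (O - 6)**2) = 41*(-9 + (-14 - 6)**2) = 41*(-9 + (-20)**2) = 41*(-9 + 400) = 41*391 = 16031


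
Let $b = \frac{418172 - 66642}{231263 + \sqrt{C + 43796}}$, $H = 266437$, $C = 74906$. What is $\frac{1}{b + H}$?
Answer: $\frac{14249786549580469}{3796692039265161104283} + \frac{351530 \sqrt{118702}}{3796692039265161104283} \approx 3.7532 \cdot 10^{-6}$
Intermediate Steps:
$b = \frac{351530}{231263 + \sqrt{118702}}$ ($b = \frac{418172 - 66642}{231263 + \sqrt{74906 + 43796}} = \frac{351530}{231263 + \sqrt{118702}} \approx 1.5178$)
$\frac{1}{b + H} = \frac{1}{\left(\frac{81295882390}{53482456467} - \frac{351530 \sqrt{118702}}{53482456467}\right) + 266437} = \frac{1}{\frac{14249786549580469}{53482456467} - \frac{351530 \sqrt{118702}}{53482456467}}$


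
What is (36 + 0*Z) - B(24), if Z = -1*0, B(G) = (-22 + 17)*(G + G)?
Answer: 276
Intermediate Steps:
B(G) = -10*G
Z = 0
(36 + 0*Z) - B(24) = (36 + 0*0) - (-10)*24 = (36 + 0) - 1*(-240) = 36 + 240 = 276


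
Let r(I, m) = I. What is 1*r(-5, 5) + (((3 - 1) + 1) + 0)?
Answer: -2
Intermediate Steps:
1*r(-5, 5) + (((3 - 1) + 1) + 0) = 1*(-5) + (((3 - 1) + 1) + 0) = -5 + ((2 + 1) + 0) = -5 + (3 + 0) = -5 + 3 = -2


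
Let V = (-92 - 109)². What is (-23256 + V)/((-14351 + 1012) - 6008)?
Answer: -5715/6449 ≈ -0.88618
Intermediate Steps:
V = 40401 (V = (-201)² = 40401)
(-23256 + V)/((-14351 + 1012) - 6008) = (-23256 + 40401)/((-14351 + 1012) - 6008) = 17145/(-13339 - 6008) = 17145/(-19347) = 17145*(-1/19347) = -5715/6449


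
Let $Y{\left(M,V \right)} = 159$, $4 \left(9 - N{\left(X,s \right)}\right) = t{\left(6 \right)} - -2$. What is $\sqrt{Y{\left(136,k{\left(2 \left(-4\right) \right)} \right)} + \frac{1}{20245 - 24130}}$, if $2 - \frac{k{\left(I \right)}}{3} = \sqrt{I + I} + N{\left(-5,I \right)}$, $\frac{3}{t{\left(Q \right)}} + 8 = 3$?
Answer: $\frac{\sqrt{2399818890}}{3885} \approx 12.61$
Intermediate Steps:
$t{\left(Q \right)} = - \frac{3}{5}$ ($t{\left(Q \right)} = \frac{3}{-8 + 3} = \frac{3}{-5} = 3 \left(- \frac{1}{5}\right) = - \frac{3}{5}$)
$N{\left(X,s \right)} = \frac{173}{20}$ ($N{\left(X,s \right)} = 9 - \frac{- \frac{3}{5} - -2}{4} = 9 - \frac{- \frac{3}{5} + 2}{4} = 9 - \frac{7}{20} = \frac{173}{20}$)
$k{\left(I \right)} = - \frac{399}{20} - 3 \sqrt{2} \sqrt{I}$ ($k{\left(I \right)} = 6 - 3 \left(\sqrt{I + I} + \frac{173}{20}\right) = 6 - 3 \left(\sqrt{2 I} + \frac{173}{20}\right) = 6 - 3 \left(\sqrt{2} \sqrt{I} + \frac{173}{20}\right) = 6 - 3 \left(\frac{173}{20} + \sqrt{2} \sqrt{I}\right) = 6 - \left(\frac{519}{20} + 3 \sqrt{2} \sqrt{I}\right) = - \frac{399}{20} - 3 \sqrt{2} \sqrt{I}$)
$\sqrt{Y{\left(136,k{\left(2 \left(-4\right) \right)} \right)} + \frac{1}{20245 - 24130}} = \sqrt{159 + \frac{1}{20245 - 24130}} = \sqrt{159 + \frac{1}{-3885}} = \sqrt{159 - \frac{1}{3885}} = \sqrt{\frac{617714}{3885}} = \frac{\sqrt{2399818890}}{3885}$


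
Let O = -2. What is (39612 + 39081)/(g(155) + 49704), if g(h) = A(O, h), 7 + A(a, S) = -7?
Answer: 78693/49690 ≈ 1.5837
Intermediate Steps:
A(a, S) = -14 (A(a, S) = -7 - 7 = -14)
g(h) = -14
(39612 + 39081)/(g(155) + 49704) = (39612 + 39081)/(-14 + 49704) = 78693/49690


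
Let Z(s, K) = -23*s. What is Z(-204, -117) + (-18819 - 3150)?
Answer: -17277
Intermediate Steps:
Z(-204, -117) + (-18819 - 3150) = -23*(-204) + (-18819 - 3150) = 4692 - 21969 = -17277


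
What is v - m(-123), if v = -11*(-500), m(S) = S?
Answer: 5623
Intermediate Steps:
v = 5500
v - m(-123) = 5500 - 1*(-123) = 5500 + 123 = 5623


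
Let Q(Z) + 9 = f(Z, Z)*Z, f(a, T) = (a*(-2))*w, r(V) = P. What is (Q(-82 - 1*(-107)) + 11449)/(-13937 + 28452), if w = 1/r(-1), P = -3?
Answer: 7114/8709 ≈ 0.81686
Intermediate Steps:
r(V) = -3
w = -⅓ (w = 1/(-3) = -⅓ ≈ -0.33333)
f(a, T) = 2*a/3 (f(a, T) = (a*(-2))*(-⅓) = -2*a*(-⅓) = 2*a/3)
Q(Z) = -9 + 2*Z²/3 (Q(Z) = -9 + (2*Z/3)*Z = -9 + 2*Z²/3)
(Q(-82 - 1*(-107)) + 11449)/(-13937 + 28452) = ((-9 + 2*(-82 - 1*(-107))²/3) + 11449)/(-13937 + 28452) = ((-9 + 2*(-82 + 107)²/3) + 11449)/14515 = ((-9 + (⅔)*25²) + 11449)*(1/14515) = ((-9 + (⅔)*625) + 11449)*(1/14515) = ((-9 + 1250/3) + 11449)*(1/14515) = (1223/3 + 11449)*(1/14515) = (35570/3)*(1/14515) = 7114/8709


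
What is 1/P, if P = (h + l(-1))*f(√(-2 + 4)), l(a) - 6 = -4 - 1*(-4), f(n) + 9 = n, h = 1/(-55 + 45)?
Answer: -90/4661 - 10*√2/4661 ≈ -0.022343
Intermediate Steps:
h = -⅒ (h = 1/(-10) = -⅒ ≈ -0.10000)
f(n) = -9 + n
l(a) = 6 (l(a) = 6 + (-4 - 1*(-4)) = 6 + (-4 + 4) = 6 + 0 = 6)
P = -531/10 + 59*√2/10 (P = (-⅒ + 6)*(-9 + √(-2 + 4)) = 59*(-9 + √2)/10 = -531/10 + 59*√2/10 ≈ -44.756)
1/P = 1/(-531/10 + 59*√2/10)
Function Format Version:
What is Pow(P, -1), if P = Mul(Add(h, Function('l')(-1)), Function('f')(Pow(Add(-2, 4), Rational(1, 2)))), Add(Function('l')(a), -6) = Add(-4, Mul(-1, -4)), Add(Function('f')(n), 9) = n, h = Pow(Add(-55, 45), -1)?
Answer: Add(Rational(-90, 4661), Mul(Rational(-10, 4661), Pow(2, Rational(1, 2)))) ≈ -0.022343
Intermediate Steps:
h = Rational(-1, 10) (h = Pow(-10, -1) = Rational(-1, 10) ≈ -0.10000)
Function('f')(n) = Add(-9, n)
Function('l')(a) = 6 (Function('l')(a) = Add(6, Add(-4, Mul(-1, -4))) = Add(6, Add(-4, 4)) = Add(6, 0) = 6)
P = Add(Rational(-531, 10), Mul(Rational(59, 10), Pow(2, Rational(1, 2)))) (P = Mul(Add(Rational(-1, 10), 6), Add(-9, Pow(Add(-2, 4), Rational(1, 2)))) = Mul(Rational(59, 10), Add(-9, Pow(2, Rational(1, 2)))) = Add(Rational(-531, 10), Mul(Rational(59, 10), Pow(2, Rational(1, 2)))) ≈ -44.756)
Pow(P, -1) = Pow(Add(Rational(-531, 10), Mul(Rational(59, 10), Pow(2, Rational(1, 2)))), -1)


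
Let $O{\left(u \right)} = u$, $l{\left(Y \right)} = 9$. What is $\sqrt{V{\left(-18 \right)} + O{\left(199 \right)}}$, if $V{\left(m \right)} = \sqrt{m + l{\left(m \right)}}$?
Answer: $\sqrt{199 + 3 i} \approx 14.107 + 0.1063 i$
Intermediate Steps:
$V{\left(m \right)} = \sqrt{9 + m}$ ($V{\left(m \right)} = \sqrt{m + 9} = \sqrt{9 + m}$)
$\sqrt{V{\left(-18 \right)} + O{\left(199 \right)}} = \sqrt{\sqrt{9 - 18} + 199} = \sqrt{\sqrt{-9} + 199} = \sqrt{3 i + 199} = \sqrt{199 + 3 i}$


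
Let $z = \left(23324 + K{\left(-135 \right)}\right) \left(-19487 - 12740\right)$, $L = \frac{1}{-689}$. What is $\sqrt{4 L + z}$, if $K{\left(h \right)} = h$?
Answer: $\frac{i \sqrt{354764653906819}}{689} \approx 27337.0 i$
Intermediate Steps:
$L = - \frac{1}{689} \approx -0.0014514$
$z = -747311903$ ($z = \left(23324 - 135\right) \left(-19487 - 12740\right) = 23189 \left(-32227\right) = -747311903$)
$\sqrt{4 L + z} = \sqrt{4 \left(- \frac{1}{689}\right) - 747311903} = \sqrt{- \frac{4}{689} - 747311903} = \sqrt{- \frac{514897901171}{689}} = \frac{i \sqrt{354764653906819}}{689}$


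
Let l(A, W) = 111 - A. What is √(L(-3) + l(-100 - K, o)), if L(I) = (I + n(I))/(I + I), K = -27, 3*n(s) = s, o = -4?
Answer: √1662/3 ≈ 13.589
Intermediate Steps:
n(s) = s/3
L(I) = ⅔ (L(I) = (I + I/3)/(I + I) = (4*I/3)/((2*I)) = (4*I/3)*(1/(2*I)) = ⅔)
√(L(-3) + l(-100 - K, o)) = √(⅔ + (111 - (-100 - 1*(-27)))) = √(⅔ + (111 - (-100 + 27))) = √(⅔ + (111 - 1*(-73))) = √(⅔ + (111 + 73)) = √(⅔ + 184) = √(554/3) = √1662/3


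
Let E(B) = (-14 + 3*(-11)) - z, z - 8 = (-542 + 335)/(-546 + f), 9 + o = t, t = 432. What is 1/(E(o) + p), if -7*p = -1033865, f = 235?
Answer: 311/45915833 ≈ 6.7733e-6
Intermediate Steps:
o = 423 (o = -9 + 432 = 423)
p = 147695 (p = -1/7*(-1033865) = 147695)
z = 2695/311 (z = 8 + (-542 + 335)/(-546 + 235) = 8 - 207/(-311) = 8 - 207*(-1/311) = 8 + 207/311 = 2695/311 ≈ 8.6656)
E(B) = -17312/311 (E(B) = (-14 + 3*(-11)) - 1*2695/311 = (-14 - 33) - 2695/311 = -47 - 2695/311 = -17312/311)
1/(E(o) + p) = 1/(-17312/311 + 147695) = 1/(45915833/311) = 311/45915833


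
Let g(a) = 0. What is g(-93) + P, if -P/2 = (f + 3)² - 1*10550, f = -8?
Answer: 21050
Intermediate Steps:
P = 21050 (P = -2*((-8 + 3)² - 1*10550) = -2*((-5)² - 10550) = -2*(25 - 10550) = -2*(-10525) = 21050)
g(-93) + P = 0 + 21050 = 21050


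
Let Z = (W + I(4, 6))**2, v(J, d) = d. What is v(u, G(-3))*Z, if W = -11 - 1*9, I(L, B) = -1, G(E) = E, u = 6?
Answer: -1323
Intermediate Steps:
W = -20 (W = -11 - 9 = -20)
Z = 441 (Z = (-20 - 1)**2 = (-21)**2 = 441)
v(u, G(-3))*Z = -3*441 = -1323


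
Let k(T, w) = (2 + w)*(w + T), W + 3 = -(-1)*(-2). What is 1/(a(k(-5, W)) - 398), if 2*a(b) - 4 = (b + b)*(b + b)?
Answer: 1/1404 ≈ 0.00071225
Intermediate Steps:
W = -5 (W = -3 - (-1)*(-2) = -3 - 1*2 = -3 - 2 = -5)
k(T, w) = (2 + w)*(T + w)
a(b) = 2 + 2*b² (a(b) = 2 + ((b + b)*(b + b))/2 = 2 + ((2*b)*(2*b))/2 = 2 + (4*b²)/2 = 2 + 2*b²)
1/(a(k(-5, W)) - 398) = 1/((2 + 2*((-5)² + 2*(-5) + 2*(-5) - 5*(-5))²) - 398) = 1/((2 + 2*(25 - 10 - 10 + 25)²) - 398) = 1/((2 + 2*30²) - 398) = 1/((2 + 2*900) - 398) = 1/((2 + 1800) - 398) = 1/(1802 - 398) = 1/1404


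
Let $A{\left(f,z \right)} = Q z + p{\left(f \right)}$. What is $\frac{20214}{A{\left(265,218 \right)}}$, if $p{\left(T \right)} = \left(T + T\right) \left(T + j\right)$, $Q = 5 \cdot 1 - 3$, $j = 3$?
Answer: $\frac{3369}{23746} \approx 0.14188$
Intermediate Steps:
$Q = 2$ ($Q = 5 - 3 = 2$)
$p{\left(T \right)} = 2 T \left(3 + T\right)$ ($p{\left(T \right)} = \left(T + T\right) \left(T + 3\right) = 2 T \left(3 + T\right)$)
$A{\left(f,z \right)} = 2 z + 2 f \left(3 + f\right)$
$\frac{20214}{A{\left(265,218 \right)}} = \frac{20214}{2 \cdot 218 + 2 \cdot 265 \left(3 + 265\right)} = \frac{20214}{436 + 2 \cdot 265 \cdot 268} = \frac{20214}{436 + 142040} = \frac{20214}{142476} = 20214 \cdot \frac{1}{142476} = \frac{3369}{23746}$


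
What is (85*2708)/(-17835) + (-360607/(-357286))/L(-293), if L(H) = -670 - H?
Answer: -16451430193/1274439162 ≈ -12.909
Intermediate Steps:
(85*2708)/(-17835) + (-360607/(-357286))/L(-293) = (85*2708)/(-17835) + (-360607/(-357286))/(-670 - 1*(-293)) = 230180*(-1/17835) + (-360607*(-1/357286))/(-670 + 293) = -46036/3567 + (360607/357286)/(-377) = -46036/3567 + (360607/357286)*(-1/377) = -46036/3567 - 27739/10361294 = -16451430193/1274439162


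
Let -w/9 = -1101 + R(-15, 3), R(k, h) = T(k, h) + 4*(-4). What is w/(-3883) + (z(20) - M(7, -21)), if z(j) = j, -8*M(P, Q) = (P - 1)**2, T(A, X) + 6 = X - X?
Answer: 170053/7766 ≈ 21.897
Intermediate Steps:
T(A, X) = -6 (T(A, X) = -6 + (X - X) = -6 + 0 = -6)
M(P, Q) = -(-1 + P)**2/8 (M(P, Q) = -(P - 1)**2/8 = -(-1 + P)**2/8)
R(k, h) = -22 (R(k, h) = -6 + 4*(-4) = -6 - 16 = -22)
w = 10107 (w = -9*(-1101 - 22) = -9*(-1123) = 10107)
w/(-3883) + (z(20) - M(7, -21)) = 10107/(-3883) + (20 - (-1)*(-1 + 7)**2/8) = 10107*(-1/3883) + (20 - (-1)*6**2/8) = -10107/3883 + (20 - (-1)*36/8) = -10107/3883 + (20 - 1*(-9/2)) = -10107/3883 + (20 + 9/2) = -10107/3883 + 49/2 = 170053/7766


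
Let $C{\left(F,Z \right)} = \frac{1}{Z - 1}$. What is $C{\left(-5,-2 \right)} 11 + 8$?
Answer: $\frac{13}{3} \approx 4.3333$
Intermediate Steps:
$C{\left(F,Z \right)} = \frac{1}{-1 + Z}$
$C{\left(-5,-2 \right)} 11 + 8 = \frac{1}{-1 - 2} \cdot 11 + 8 = \frac{1}{-3} \cdot 11 + 8 = \left(- \frac{1}{3}\right) 11 + 8 = - \frac{11}{3} + 8 = \frac{13}{3}$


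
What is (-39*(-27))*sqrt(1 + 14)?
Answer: 1053*sqrt(15) ≈ 4078.3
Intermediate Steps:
(-39*(-27))*sqrt(1 + 14) = 1053*sqrt(15)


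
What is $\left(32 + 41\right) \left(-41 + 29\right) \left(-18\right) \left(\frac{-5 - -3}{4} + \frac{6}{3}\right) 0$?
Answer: $0$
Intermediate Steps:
$\left(32 + 41\right) \left(-41 + 29\right) \left(-18\right) \left(\frac{-5 - -3}{4} + \frac{6}{3}\right) 0 = 73 \left(-12\right) \left(-18\right) \left(\left(-5 + 3\right) \frac{1}{4} + 6 \cdot \frac{1}{3}\right) 0 = \left(-876\right) \left(-18\right) \left(\left(-2\right) \frac{1}{4} + 2\right) 0 = 15768 \left(- \frac{1}{2} + 2\right) 0 = 15768 \cdot \frac{3}{2} \cdot 0 = 15768 \cdot 0 = 0$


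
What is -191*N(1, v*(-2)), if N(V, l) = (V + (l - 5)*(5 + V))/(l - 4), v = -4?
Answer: -3629/4 ≈ -907.25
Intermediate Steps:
N(V, l) = (V + (-5 + l)*(5 + V))/(-4 + l)
-191*N(1, v*(-2)) = -191*(-25 - 4*1 + 5*(-4*(-2)) + 1*(-4*(-2)))/(-4 - 4*(-2)) = -191*(-25 - 4 + 5*8 + 1*8)/(-4 + 8) = -191*(-25 - 4 + 40 + 8)/4 = -191*19/4 = -3629/4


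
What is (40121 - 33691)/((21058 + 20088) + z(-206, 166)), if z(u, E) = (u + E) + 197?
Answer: 6430/41303 ≈ 0.15568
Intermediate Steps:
z(u, E) = 197 + E + u (z(u, E) = (E + u) + 197 = 197 + E + u)
(40121 - 33691)/((21058 + 20088) + z(-206, 166)) = (40121 - 33691)/((21058 + 20088) + (197 + 166 - 206)) = 6430/(41146 + 157) = 6430/41303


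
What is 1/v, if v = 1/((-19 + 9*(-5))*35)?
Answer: -2240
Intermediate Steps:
v = -1/2240 (v = 1/((-19 - 45)*35) = 1/(-64*35) = 1/(-2240) = -1/2240 ≈ -0.00044643)
1/v = 1/(-1/2240) = -2240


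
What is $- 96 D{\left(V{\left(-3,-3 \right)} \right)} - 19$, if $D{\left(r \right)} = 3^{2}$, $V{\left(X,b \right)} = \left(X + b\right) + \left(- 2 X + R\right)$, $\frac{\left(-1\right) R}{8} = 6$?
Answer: $-883$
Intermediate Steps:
$R = -48$ ($R = \left(-8\right) 6 = -48$)
$V{\left(X,b \right)} = -48 + b - X$ ($V{\left(X,b \right)} = \left(X + b\right) - \left(48 + 2 X\right) = -48 + b - X$)
$D{\left(r \right)} = 9$
$- 96 D{\left(V{\left(-3,-3 \right)} \right)} - 19 = \left(-96\right) 9 - 19 = -864 - 19 = -883$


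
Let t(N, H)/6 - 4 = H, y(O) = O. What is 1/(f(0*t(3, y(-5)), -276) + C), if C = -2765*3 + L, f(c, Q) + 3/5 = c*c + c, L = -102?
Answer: -5/41988 ≈ -0.00011908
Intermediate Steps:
t(N, H) = 24 + 6*H
f(c, Q) = -⅗ + c + c² (f(c, Q) = -⅗ + (c*c + c) = -⅗ + (c² + c) = -⅗ + (c + c²) = -⅗ + c + c²)
C = -8397 (C = -2765*3 - 102 = -79*105 - 102 = -8295 - 102 = -8397)
1/(f(0*t(3, y(-5)), -276) + C) = 1/((-⅗ + 0*(24 + 6*(-5)) + (0*(24 + 6*(-5)))²) - 8397) = 1/((-⅗ + 0*(24 - 30) + (0*(24 - 30))²) - 8397) = 1/((-⅗ + 0*(-6) + (0*(-6))²) - 8397) = 1/((-⅗ + 0 + 0²) - 8397) = 1/((-⅗ + 0 + 0) - 8397) = 1/(-⅗ - 8397) = 1/(-41988/5) = -5/41988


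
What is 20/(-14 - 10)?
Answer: -⅚ ≈ -0.83333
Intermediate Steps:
20/(-14 - 10) = 20/(-24) = 20*(-1/24) = -⅚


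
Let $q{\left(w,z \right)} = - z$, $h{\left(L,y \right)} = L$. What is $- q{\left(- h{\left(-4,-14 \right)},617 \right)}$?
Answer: $617$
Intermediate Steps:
$- q{\left(- h{\left(-4,-14 \right)},617 \right)} = - \left(-1\right) 617 = \left(-1\right) \left(-617\right) = 617$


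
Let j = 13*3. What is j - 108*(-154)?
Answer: 16671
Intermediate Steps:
j = 39
j - 108*(-154) = 39 - 108*(-154) = 39 + 16632 = 16671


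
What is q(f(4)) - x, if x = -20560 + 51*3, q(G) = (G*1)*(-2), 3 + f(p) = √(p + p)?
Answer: 20413 - 4*√2 ≈ 20407.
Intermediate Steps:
f(p) = -3 + √2*√p (f(p) = -3 + √(p + p) = -3 + √(2*p) = -3 + √2*√p)
q(G) = -2*G (q(G) = G*(-2) = -2*G)
x = -20407 (x = -20560 + 153 = -20407)
q(f(4)) - x = -2*(-3 + √2*√4) - 1*(-20407) = -2*(-3 + √2*2) + 20407 = -2*(-3 + 2*√2) + 20407 = (6 - 4*√2) + 20407 = 20413 - 4*√2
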